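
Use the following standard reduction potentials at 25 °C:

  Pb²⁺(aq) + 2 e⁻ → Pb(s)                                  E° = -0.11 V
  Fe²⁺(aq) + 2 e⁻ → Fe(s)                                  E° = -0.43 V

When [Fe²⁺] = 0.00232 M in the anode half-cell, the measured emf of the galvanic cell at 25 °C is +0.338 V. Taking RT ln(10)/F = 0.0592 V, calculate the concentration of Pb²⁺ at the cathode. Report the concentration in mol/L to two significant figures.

Pb²⁺/Pb is the cathode, Fe²⁺/Fe the anode: E°cell = +0.32 V, n = 2.
Overall reaction: Pb²⁺(aq) + Fe(s) → Pb(s) + Fe²⁺(aq); Q = [Fe²⁺]^1/[Pb²⁺]^1.
From E = E° − (0.0592/n) log Q: log Q = (E° − E)·n/0.0592 = (+0.32 − (+0.338))·2/0.0592 = -0.6081.
So 1·log[Pb²⁺] = 1·log(0.00232) − log Q = -2.6345 − (-0.6081) = -2.0264; [Pb²⁺] = 10^(-2.0264) ≈ 0.0094 M.

0.0094 M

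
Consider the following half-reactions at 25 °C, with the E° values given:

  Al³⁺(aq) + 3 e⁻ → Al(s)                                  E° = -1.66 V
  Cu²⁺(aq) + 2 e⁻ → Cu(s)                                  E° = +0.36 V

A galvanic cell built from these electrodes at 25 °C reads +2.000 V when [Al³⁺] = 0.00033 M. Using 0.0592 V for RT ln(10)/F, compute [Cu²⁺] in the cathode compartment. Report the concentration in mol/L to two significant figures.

Cu²⁺/Cu is the cathode, Al³⁺/Al the anode: E°cell = +2.02 V, n = 6.
Overall reaction: 3 Cu²⁺(aq) + 2 Al(s) → 3 Cu(s) + 2 Al³⁺(aq); Q = [Al³⁺]^2/[Cu²⁺]^3.
From E = E° − (0.0592/n) log Q: log Q = (E° − E)·n/0.0592 = (+2.02 − (+2.000))·6/0.0592 = 2.0270.
So 3·log[Cu²⁺] = 2·log(0.00033) − log Q = -6.9630 − (2.0270) = -8.9900; log[Cu²⁺] = -8.9900 / 3 = -2.9967; [Cu²⁺] = 10^(-2.9967) ≈ 0.0010 M.

0.0010 M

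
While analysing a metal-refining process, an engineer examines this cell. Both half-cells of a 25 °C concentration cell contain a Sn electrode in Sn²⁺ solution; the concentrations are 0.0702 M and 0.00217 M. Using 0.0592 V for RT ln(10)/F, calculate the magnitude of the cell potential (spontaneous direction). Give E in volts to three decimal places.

For a concentration cell E°cell = 0. The 0.0702 M side is the cathode (reduction is favoured where [Sn²⁺] is higher).
With n = 2, E = −(0.0592/2) log([Sn²⁺]ₐₙ/[Sn²⁺]꜀ₐₜ) = −(0.0592/2) log(0.00217/0.0702) = −(0.0592/2)(-1.510) = +0.045 V.

+0.045 V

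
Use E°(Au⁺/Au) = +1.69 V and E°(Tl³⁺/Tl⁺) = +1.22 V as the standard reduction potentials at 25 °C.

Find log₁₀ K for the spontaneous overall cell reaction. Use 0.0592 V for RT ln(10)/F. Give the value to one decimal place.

Cathode: Au⁺/Au; anode: Tl³⁺/Tl⁺. E°cell = +0.47 V, n = 2.
log K = nE°cell / 0.0592 = (2)(+0.47) / 0.0592 = 15.9.

15.9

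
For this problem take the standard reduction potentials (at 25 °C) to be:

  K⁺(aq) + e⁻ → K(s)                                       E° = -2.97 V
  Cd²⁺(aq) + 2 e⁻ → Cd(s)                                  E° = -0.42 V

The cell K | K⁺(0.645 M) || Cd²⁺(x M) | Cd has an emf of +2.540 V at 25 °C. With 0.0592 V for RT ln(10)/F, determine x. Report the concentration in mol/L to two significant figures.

Cd²⁺/Cd is the cathode, K⁺/K the anode: E°cell = +2.55 V, n = 2.
Overall reaction: Cd²⁺(aq) + 2 K(s) → Cd(s) + 2 K⁺(aq); Q = [K⁺]^2/[Cd²⁺]^1.
From E = E° − (0.0592/n) log Q: log Q = (E° − E)·n/0.0592 = (+2.55 − (+2.540))·2/0.0592 = 0.3378.
So 1·log[Cd²⁺] = 2·log(0.645) − log Q = -0.3809 − (0.3378) = -0.7187; [Cd²⁺] = 10^(-0.7187) ≈ 0.19 M.

0.19 M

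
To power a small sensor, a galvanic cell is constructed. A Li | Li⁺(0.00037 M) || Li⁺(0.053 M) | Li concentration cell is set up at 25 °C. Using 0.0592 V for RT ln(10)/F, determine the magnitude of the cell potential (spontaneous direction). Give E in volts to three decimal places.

+0.128 V

For a concentration cell E°cell = 0. The 0.053 M side is the cathode (reduction is favoured where [Li⁺] is higher).
With n = 1, E = −(0.0592/1) log([Li⁺]ₐₙ/[Li⁺]꜀ₐₜ) = −(0.0592/1) log(0.00037/0.053) = −(0.0592/1)(-2.156) = +0.128 V.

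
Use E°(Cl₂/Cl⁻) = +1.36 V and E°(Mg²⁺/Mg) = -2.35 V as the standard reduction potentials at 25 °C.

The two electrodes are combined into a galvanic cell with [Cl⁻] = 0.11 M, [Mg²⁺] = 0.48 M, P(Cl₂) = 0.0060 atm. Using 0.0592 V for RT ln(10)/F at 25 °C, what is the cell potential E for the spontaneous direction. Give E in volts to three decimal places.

Cl₂/Cl⁻ is the cathode (higher E°), Mg²⁺/Mg the anode: E°cell = +1.36 − (-2.35) = +3.71 V, n = 2.
Overall: Cl₂(g) + Mg(s) → 2 Cl⁻(aq) + Mg²⁺(aq)
Q = [Cl⁻]^2·[Mg²⁺] / (P(Cl₂)); log Q = -0.014.
E = E° − (0.0592/n) log Q = +3.71 − (0.0592/2)(-0.014) = +3.710 V.

+3.710 V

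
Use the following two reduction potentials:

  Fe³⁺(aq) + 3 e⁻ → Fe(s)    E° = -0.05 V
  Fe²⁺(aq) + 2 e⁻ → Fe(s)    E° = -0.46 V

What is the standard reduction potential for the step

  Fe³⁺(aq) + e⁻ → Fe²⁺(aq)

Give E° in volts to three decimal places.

+0.770 V

Sequential free energies add, so n₃E°₃ = n₁E°₁ + n₂E°₂.
With n₃ = 3, and the known step contributing 2×(-0.46) V, the unknown satisfies 1·E° = 3×(-0.05) − 2×(-0.46) = +0.770.
E° = +0.770 / 1 = +0.770 V.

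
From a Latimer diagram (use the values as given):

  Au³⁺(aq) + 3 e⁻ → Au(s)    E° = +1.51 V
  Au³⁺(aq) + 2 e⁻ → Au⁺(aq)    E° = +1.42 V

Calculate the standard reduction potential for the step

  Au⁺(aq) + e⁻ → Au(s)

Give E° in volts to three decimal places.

Sequential free energies add, so n₃E°₃ = n₁E°₁ + n₂E°₂.
With n₃ = 3, and the known step contributing 2×(+1.42) V, the unknown satisfies 1·E° = 3×(+1.51) − 2×(+1.42) = +1.690.
E° = +1.690 / 1 = +1.690 V.

+1.690 V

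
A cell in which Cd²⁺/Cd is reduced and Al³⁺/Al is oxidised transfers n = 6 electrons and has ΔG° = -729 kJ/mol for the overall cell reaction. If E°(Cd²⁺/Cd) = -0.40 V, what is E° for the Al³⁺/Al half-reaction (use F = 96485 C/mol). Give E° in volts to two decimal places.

E°cell = −ΔG°/(nF) = −(-729×10³)/((6)(96485)) = +1.259 V.
Since Cd²⁺/Cd is the cathode and Al³⁺/Al the anode, E°cell = E°(Cd²⁺/Cd) − E°(Al³⁺/Al).
So E°(Al³⁺/Al) = E°(Cd²⁺/Cd) − E°cell = (-0.40) − (+1.259) = -1.66 V.

-1.66 V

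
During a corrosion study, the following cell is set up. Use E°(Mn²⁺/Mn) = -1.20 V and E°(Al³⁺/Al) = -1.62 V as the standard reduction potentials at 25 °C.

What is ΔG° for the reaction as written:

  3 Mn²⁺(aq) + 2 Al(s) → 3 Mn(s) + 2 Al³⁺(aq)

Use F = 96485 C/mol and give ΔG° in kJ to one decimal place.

-243.1 kJ

As written, Mn²⁺/Mn is reduced (cathode) and Al³⁺/Al is oxidised (anode), so E°cell = (-1.20) − (-1.62) = +0.42 V.
Balancing electrons gives n = 6.
ΔG° = −nFE° = −(6)(96485)(+0.42) = -243,142 J = -243.1 kJ.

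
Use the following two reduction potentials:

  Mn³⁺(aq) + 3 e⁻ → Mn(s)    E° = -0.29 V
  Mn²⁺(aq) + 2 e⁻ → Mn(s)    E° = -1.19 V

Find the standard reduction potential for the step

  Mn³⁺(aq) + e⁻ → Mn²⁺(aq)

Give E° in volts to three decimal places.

Sequential free energies add, so n₃E°₃ = n₁E°₁ + n₂E°₂.
With n₃ = 3, and the known step contributing 2×(-1.19) V, the unknown satisfies 1·E° = 3×(-0.29) − 2×(-1.19) = +1.510.
E° = +1.510 / 1 = +1.510 V.

+1.510 V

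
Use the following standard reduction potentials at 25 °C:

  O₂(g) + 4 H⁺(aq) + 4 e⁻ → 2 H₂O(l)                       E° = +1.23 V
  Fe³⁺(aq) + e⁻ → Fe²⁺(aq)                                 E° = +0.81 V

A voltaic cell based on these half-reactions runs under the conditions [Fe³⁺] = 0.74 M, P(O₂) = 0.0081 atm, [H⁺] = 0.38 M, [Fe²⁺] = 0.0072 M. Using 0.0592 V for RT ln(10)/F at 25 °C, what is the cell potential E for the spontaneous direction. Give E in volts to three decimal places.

O₂/H₂O is the cathode (higher E°), Fe³⁺/Fe²⁺ the anode: E°cell = +1.23 − (+0.81) = +0.42 V, n = 4.
Overall: O₂(g) + 4 H⁺(aq) + 4 Fe²⁺(aq) → 2 H₂O(l) + 4 Fe³⁺(aq)
Q = [Fe³⁺]^4 / (P(O₂)·[H⁺]^4·[Fe²⁺]^4); log Q = 11.820.
E = E° − (0.0592/n) log Q = +0.42 − (0.0592/4)(11.820) = +0.245 V.

+0.245 V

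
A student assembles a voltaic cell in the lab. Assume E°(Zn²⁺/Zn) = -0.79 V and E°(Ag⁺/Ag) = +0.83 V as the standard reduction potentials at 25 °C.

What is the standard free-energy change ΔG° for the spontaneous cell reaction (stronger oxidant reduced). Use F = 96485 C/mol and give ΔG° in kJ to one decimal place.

-312.6 kJ

Ag⁺/Ag (E° = +0.83 V) is the cathode; Zn²⁺/Zn (E° = -0.79 V) is the anode, so E°cell = +1.62 V.
Balancing electrons gives n = 2 (lcm of 1 and 2).
ΔG° = −nFE° = −(2)(96485)(+1.62) = -312,611 J = -312.6 kJ.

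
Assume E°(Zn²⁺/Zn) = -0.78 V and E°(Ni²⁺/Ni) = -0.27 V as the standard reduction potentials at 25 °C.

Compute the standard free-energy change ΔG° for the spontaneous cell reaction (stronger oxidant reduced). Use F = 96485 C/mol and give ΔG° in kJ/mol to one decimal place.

Ni²⁺/Ni (E° = -0.27 V) is the cathode; Zn²⁺/Zn (E° = -0.78 V) is the anode, so E°cell = +0.51 V.
Balancing electrons gives n = 2 (lcm of 2 and 2).
ΔG° = −nFE° = −(2)(96485)(+0.51) = -98,415 J = -98.4 kJ/mol.

-98.4 kJ/mol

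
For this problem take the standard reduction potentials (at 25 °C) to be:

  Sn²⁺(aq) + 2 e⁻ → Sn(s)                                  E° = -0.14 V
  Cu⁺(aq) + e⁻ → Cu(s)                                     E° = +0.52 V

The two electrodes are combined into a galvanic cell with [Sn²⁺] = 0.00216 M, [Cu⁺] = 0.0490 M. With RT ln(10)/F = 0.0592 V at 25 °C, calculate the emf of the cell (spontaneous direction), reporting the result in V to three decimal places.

Cu⁺/Cu is the cathode (higher E°), Sn²⁺/Sn the anode: E°cell = +0.52 − (-0.14) = +0.66 V, n = 2.
Overall: 2 Cu⁺(aq) + Sn(s) → 2 Cu(s) + Sn²⁺(aq)
Q = [Sn²⁺] / ([Cu⁺]^2); log Q = -0.046.
E = E° − (0.0592/n) log Q = +0.66 − (0.0592/2)(-0.046) = +0.661 V.

+0.661 V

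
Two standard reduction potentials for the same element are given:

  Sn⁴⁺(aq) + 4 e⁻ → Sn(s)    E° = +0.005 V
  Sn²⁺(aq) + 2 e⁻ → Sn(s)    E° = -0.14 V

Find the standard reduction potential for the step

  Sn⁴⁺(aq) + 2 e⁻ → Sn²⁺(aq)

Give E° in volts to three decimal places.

Sequential free energies add, so n₃E°₃ = n₁E°₁ + n₂E°₂.
With n₃ = 4, and the known step contributing 2×(-0.14) V, the unknown satisfies 2·E° = 4×(+0.005) − 2×(-0.14) = +0.300.
E° = +0.300 / 2 = +0.150 V.

+0.150 V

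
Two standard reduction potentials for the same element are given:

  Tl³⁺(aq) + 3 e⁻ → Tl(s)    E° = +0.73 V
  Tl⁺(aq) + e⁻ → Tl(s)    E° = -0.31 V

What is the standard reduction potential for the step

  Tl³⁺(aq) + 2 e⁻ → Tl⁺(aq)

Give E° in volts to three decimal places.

Sequential free energies add, so n₃E°₃ = n₁E°₁ + n₂E°₂.
With n₃ = 3, and the known step contributing 1×(-0.31) V, the unknown satisfies 2·E° = 3×(+0.73) − 1×(-0.31) = +2.500.
E° = +2.500 / 2 = +1.250 V.

+1.250 V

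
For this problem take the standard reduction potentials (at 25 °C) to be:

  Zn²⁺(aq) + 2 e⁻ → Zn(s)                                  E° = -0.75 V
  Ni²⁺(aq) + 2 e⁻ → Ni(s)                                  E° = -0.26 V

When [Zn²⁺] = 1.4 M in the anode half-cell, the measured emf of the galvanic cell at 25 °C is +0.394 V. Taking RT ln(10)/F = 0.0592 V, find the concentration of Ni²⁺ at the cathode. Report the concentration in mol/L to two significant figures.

0.00080 M

Ni²⁺/Ni is the cathode, Zn²⁺/Zn the anode: E°cell = +0.49 V, n = 2.
Overall reaction: Ni²⁺(aq) + Zn(s) → Ni(s) + Zn²⁺(aq); Q = [Zn²⁺]^1/[Ni²⁺]^1.
From E = E° − (0.0592/n) log Q: log Q = (E° − E)·n/0.0592 = (+0.49 − (+0.394))·2/0.0592 = 3.2432.
So 1·log[Ni²⁺] = 1·log(1.4) − log Q = 0.1461 − (3.2432) = -3.0971; [Ni²⁺] = 10^(-3.0971) ≈ 0.00080 M.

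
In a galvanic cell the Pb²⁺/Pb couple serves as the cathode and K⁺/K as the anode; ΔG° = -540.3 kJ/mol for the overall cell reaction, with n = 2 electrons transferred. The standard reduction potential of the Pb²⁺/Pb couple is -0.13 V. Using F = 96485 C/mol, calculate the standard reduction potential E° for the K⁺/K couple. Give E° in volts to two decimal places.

-2.93 V

E°cell = −ΔG°/(nF) = −(-540.3×10³)/((2)(96485)) = +2.800 V.
Since Pb²⁺/Pb is the cathode and K⁺/K the anode, E°cell = E°(Pb²⁺/Pb) − E°(K⁺/K).
So E°(K⁺/K) = E°(Pb²⁺/Pb) − E°cell = (-0.13) − (+2.800) = -2.93 V.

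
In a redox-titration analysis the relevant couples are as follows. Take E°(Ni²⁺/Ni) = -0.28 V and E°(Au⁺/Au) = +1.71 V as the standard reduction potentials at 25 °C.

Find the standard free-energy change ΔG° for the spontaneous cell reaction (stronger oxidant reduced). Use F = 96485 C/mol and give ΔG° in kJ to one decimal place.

-384.0 kJ

Au⁺/Au (E° = +1.71 V) is the cathode; Ni²⁺/Ni (E° = -0.28 V) is the anode, so E°cell = +1.99 V.
Balancing electrons gives n = 2 (lcm of 1 and 2).
ΔG° = −nFE° = −(2)(96485)(+1.99) = -384,010 J = -384.0 kJ.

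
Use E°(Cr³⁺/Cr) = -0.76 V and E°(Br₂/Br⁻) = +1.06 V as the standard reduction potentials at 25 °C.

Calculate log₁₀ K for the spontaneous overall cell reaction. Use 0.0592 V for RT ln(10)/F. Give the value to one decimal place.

Cathode: Br₂/Br⁻; anode: Cr³⁺/Cr. E°cell = +1.82 V, n = 6.
log K = nE°cell / 0.0592 = (6)(+1.82) / 0.0592 = 184.5.

184.5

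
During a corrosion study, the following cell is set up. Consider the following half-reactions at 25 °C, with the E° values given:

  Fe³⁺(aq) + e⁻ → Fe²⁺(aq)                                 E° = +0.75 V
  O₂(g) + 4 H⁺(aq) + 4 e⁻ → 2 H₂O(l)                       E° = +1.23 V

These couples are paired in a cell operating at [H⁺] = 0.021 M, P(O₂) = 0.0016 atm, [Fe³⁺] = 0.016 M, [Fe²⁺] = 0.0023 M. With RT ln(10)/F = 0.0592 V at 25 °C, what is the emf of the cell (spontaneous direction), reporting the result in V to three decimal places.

O₂/H₂O is the cathode (higher E°), Fe³⁺/Fe²⁺ the anode: E°cell = +1.23 − (+0.75) = +0.48 V, n = 4.
Overall: O₂(g) + 4 H⁺(aq) + 4 Fe²⁺(aq) → 2 H₂O(l) + 4 Fe³⁺(aq)
Q = [Fe³⁺]^4 / (P(O₂)·[H⁺]^4·[Fe²⁺]^4); log Q = 12.877.
E = E° − (0.0592/n) log Q = +0.48 − (0.0592/4)(12.877) = +0.289 V.

+0.289 V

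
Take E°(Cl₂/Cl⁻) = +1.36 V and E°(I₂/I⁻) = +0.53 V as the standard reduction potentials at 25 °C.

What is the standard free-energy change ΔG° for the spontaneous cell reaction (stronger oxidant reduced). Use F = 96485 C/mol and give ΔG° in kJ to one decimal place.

-160.2 kJ

Cl₂/Cl⁻ (E° = +1.36 V) is the cathode; I₂/I⁻ (E° = +0.53 V) is the anode, so E°cell = +0.83 V.
Balancing electrons gives n = 2 (lcm of 2 and 2).
ΔG° = −nFE° = −(2)(96485)(+0.83) = -160,165 J = -160.2 kJ.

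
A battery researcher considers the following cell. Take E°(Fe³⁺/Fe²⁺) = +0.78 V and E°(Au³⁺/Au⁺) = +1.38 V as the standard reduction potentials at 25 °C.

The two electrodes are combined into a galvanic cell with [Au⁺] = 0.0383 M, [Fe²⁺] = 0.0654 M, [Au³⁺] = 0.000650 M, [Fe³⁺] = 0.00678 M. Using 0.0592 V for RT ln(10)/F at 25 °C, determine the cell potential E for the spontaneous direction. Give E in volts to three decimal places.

Au³⁺/Au⁺ is the cathode (higher E°), Fe³⁺/Fe²⁺ the anode: E°cell = +1.38 − (+0.78) = +0.60 V, n = 2.
Overall: Au³⁺(aq) + 2 Fe²⁺(aq) → Au⁺(aq) + 2 Fe³⁺(aq)
Q = [Au⁺]·[Fe³⁺]^2 / ([Au³⁺]·[Fe²⁺]^2); log Q = -0.198.
E = E° − (0.0592/n) log Q = +0.60 − (0.0592/2)(-0.198) = +0.606 V.

+0.606 V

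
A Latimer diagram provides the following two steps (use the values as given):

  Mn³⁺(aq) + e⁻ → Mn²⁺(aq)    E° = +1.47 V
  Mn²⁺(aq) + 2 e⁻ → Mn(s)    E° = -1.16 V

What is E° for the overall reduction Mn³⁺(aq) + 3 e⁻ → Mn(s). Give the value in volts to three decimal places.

Adding the free-energy changes (−nFE°) of the two steps gives −n₃FE°₃ = −n₁FE°₁ − n₂FE°₂.
E°₃ = (1×+1.47 + 2×-1.16) / 3 = (-0.850) / 3 = -0.283 V.

-0.283 V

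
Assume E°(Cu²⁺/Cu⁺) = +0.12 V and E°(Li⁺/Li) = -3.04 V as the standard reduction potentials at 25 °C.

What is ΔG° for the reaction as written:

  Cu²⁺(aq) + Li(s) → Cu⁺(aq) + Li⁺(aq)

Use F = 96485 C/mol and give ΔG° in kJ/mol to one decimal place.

As written, Cu²⁺/Cu⁺ is reduced (cathode) and Li⁺/Li is oxidised (anode), so E°cell = (+0.12) − (-3.04) = +3.16 V.
Balancing electrons gives n = 1.
ΔG° = −nFE° = −(1)(96485)(+3.16) = -304,893 J = -304.9 kJ/mol.

-304.9 kJ/mol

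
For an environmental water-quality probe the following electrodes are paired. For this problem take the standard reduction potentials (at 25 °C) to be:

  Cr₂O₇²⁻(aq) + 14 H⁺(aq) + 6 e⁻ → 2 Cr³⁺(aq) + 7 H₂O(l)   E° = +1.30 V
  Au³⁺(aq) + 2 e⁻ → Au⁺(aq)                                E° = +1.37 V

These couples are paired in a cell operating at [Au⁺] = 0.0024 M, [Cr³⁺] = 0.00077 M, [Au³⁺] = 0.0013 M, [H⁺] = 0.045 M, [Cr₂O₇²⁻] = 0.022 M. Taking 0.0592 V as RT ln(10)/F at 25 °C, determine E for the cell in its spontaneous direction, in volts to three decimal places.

Au³⁺/Au⁺ is the cathode (higher E°), Cr₂O₇²⁻/Cr³⁺ the anode: E°cell = +1.37 − (+1.30) = +0.07 V, n = 6.
Overall: 3 Au³⁺(aq) + 2 Cr³⁺(aq) + 7 H₂O(l) → 3 Au⁺(aq) + Cr₂O₇²⁻(aq) + 14 H⁺(aq)
Q = [Au⁺]^3·[Cr₂O₇²⁻]·[H⁺]^14 / ([Au³⁺]^3·[Cr³⁺]^2); log Q = -13.487.
E = E° − (0.0592/n) log Q = +0.07 − (0.0592/6)(-13.487) = +0.203 V.

+0.203 V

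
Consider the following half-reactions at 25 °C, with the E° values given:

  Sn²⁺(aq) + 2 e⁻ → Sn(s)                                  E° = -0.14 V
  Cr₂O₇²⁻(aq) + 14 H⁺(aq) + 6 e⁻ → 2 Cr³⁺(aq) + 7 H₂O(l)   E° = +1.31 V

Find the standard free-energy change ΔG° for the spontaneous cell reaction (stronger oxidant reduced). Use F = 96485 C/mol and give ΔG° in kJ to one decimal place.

Cr₂O₇²⁻/Cr³⁺ (E° = +1.31 V) is the cathode; Sn²⁺/Sn (E° = -0.14 V) is the anode, so E°cell = +1.45 V.
Balancing electrons gives n = 6 (lcm of 6 and 2).
ΔG° = −nFE° = −(6)(96485)(+1.45) = -839,420 J = -839.4 kJ.

-839.4 kJ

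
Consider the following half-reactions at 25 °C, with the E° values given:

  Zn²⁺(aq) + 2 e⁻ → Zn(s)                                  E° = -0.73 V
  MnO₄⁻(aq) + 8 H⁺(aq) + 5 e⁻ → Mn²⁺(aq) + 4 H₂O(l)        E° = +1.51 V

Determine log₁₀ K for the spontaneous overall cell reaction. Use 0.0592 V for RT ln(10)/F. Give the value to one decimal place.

378.4

Cathode: MnO₄⁻/Mn²⁺; anode: Zn²⁺/Zn. E°cell = +2.24 V, n = 10.
log K = nE°cell / 0.0592 = (10)(+2.24) / 0.0592 = 378.4.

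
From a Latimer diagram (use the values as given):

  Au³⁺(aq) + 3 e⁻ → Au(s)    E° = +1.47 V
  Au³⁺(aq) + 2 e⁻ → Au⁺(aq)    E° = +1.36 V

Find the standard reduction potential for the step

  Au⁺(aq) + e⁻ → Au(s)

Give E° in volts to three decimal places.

+1.690 V

Sequential free energies add, so n₃E°₃ = n₁E°₁ + n₂E°₂.
With n₃ = 3, and the known step contributing 2×(+1.36) V, the unknown satisfies 1·E° = 3×(+1.47) − 2×(+1.36) = +1.690.
E° = +1.690 / 1 = +1.690 V.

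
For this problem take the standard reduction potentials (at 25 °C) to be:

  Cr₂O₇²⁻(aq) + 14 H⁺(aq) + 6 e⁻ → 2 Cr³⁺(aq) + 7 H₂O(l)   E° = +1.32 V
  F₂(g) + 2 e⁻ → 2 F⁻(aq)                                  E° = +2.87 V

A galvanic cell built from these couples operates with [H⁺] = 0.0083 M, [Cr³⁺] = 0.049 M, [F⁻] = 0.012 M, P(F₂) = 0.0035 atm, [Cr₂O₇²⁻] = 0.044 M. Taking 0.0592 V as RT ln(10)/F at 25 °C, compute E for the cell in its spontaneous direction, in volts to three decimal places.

+1.866 V

F₂/F⁻ is the cathode (higher E°), Cr₂O₇²⁻/Cr³⁺ the anode: E°cell = +2.87 − (+1.32) = +1.55 V, n = 6.
Overall: 3 F₂(g) + 2 Cr³⁺(aq) + 7 H₂O(l) → 6 F⁻(aq) + Cr₂O₇²⁻(aq) + 14 H⁺(aq)
Q = [F⁻]^6·[Cr₂O₇²⁻]·[H⁺]^14 / (P(F₂)^3·[Cr³⁺]^2); log Q = -32.027.
E = E° − (0.0592/n) log Q = +1.55 − (0.0592/6)(-32.027) = +1.866 V.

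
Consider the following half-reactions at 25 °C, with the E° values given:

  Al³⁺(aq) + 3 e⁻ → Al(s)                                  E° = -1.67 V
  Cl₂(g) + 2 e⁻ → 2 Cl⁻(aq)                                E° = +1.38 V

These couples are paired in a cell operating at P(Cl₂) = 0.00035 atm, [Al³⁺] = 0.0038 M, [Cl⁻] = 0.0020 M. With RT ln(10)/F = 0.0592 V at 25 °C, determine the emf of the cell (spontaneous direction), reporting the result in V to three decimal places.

Cl₂/Cl⁻ is the cathode (higher E°), Al³⁺/Al the anode: E°cell = +1.38 − (-1.67) = +3.05 V, n = 6.
Overall: 3 Cl₂(g) + 2 Al(s) → 6 Cl⁻(aq) + 2 Al³⁺(aq)
Q = [Cl⁻]^6·[Al³⁺]^2 / (P(Cl₂)^3); log Q = -10.666.
E = E° − (0.0592/n) log Q = +3.05 − (0.0592/6)(-10.666) = +3.155 V.

+3.155 V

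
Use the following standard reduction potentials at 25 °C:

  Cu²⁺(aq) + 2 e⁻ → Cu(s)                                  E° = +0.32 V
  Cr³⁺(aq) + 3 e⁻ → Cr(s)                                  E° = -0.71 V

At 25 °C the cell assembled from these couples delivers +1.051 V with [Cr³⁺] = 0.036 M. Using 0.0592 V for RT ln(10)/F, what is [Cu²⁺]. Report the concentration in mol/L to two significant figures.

Cu²⁺/Cu is the cathode, Cr³⁺/Cr the anode: E°cell = +1.03 V, n = 6.
Overall reaction: 3 Cu²⁺(aq) + 2 Cr(s) → 3 Cu(s) + 2 Cr³⁺(aq); Q = [Cr³⁺]^2/[Cu²⁺]^3.
From E = E° − (0.0592/n) log Q: log Q = (E° − E)·n/0.0592 = (+1.03 − (+1.051))·6/0.0592 = -2.1284.
So 3·log[Cu²⁺] = 2·log(0.036) − log Q = -2.8874 − (-2.1284) = -0.7590; log[Cu²⁺] = -0.7590 / 3 = -0.2530; [Cu²⁺] = 10^(-0.2530) ≈ 0.56 M.

0.56 M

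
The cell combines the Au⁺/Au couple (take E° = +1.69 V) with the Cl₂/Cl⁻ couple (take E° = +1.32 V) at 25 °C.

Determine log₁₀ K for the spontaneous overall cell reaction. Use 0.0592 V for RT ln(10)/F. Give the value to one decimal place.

12.5

Cathode: Au⁺/Au; anode: Cl₂/Cl⁻. E°cell = +0.37 V, n = 2.
log K = nE°cell / 0.0592 = (2)(+0.37) / 0.0592 = 12.5.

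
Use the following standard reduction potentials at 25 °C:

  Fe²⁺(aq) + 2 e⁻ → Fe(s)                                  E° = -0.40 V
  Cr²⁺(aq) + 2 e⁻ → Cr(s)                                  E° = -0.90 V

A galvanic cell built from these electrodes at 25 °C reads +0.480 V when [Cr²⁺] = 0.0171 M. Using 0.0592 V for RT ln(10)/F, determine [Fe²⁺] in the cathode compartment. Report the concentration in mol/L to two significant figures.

0.0036 M

Fe²⁺/Fe is the cathode, Cr²⁺/Cr the anode: E°cell = +0.50 V, n = 2.
Overall reaction: Fe²⁺(aq) + Cr(s) → Fe(s) + Cr²⁺(aq); Q = [Cr²⁺]^1/[Fe²⁺]^1.
From E = E° − (0.0592/n) log Q: log Q = (E° − E)·n/0.0592 = (+0.50 − (+0.480))·2/0.0592 = 0.6757.
So 1·log[Fe²⁺] = 1·log(0.0171) − log Q = -1.7670 − (0.6757) = -2.4427; [Fe²⁺] = 10^(-2.4427) ≈ 0.0036 M.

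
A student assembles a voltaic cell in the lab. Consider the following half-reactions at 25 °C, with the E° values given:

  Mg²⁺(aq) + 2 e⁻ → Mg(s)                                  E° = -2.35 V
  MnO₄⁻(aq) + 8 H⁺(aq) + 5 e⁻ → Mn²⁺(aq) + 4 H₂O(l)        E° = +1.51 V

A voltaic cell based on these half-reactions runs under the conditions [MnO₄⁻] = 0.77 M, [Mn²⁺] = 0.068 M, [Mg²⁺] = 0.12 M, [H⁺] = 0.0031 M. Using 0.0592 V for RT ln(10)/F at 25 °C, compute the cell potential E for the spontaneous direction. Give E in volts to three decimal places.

+3.662 V

MnO₄⁻/Mn²⁺ is the cathode (higher E°), Mg²⁺/Mg the anode: E°cell = +1.51 − (-2.35) = +3.86 V, n = 10.
Overall: 2 MnO₄⁻(aq) + 16 H⁺(aq) + 5 Mg(s) → 2 Mn²⁺(aq) + 8 H₂O(l) + 5 Mg²⁺(aq)
Q = [Mn²⁺]^2·[Mg²⁺]^5 / ([MnO₄⁻]^2·[H⁺]^16); log Q = 33.426.
E = E° − (0.0592/n) log Q = +3.86 − (0.0592/10)(33.426) = +3.662 V.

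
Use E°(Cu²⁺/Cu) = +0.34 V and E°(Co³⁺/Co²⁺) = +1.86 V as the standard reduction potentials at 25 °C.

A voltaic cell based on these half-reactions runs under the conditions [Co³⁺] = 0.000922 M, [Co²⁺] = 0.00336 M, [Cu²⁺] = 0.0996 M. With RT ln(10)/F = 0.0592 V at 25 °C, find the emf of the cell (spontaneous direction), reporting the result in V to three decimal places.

Co³⁺/Co²⁺ is the cathode (higher E°), Cu²⁺/Cu the anode: E°cell = +1.86 − (+0.34) = +1.52 V, n = 2.
Overall: 2 Co³⁺(aq) + Cu(s) → 2 Co²⁺(aq) + Cu²⁺(aq)
Q = [Co²⁺]^2·[Cu²⁺] / ([Co³⁺]^2); log Q = 0.121.
E = E° − (0.0592/n) log Q = +1.52 − (0.0592/2)(0.121) = +1.516 V.

+1.516 V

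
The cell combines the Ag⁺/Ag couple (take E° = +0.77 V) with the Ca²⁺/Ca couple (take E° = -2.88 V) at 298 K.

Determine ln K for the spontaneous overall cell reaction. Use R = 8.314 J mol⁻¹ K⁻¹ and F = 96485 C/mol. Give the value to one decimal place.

Cathode: Ag⁺/Ag; anode: Ca²⁺/Ca. E°cell = (+0.77) − (-2.88) = +3.65 V, with n = 2.
ΔG° = −nFE° = −RT ln K, so ln K = nFE°/(RT) = (2)(96485)(+3.65) / ((8.314)(298)) = 284.287.

284.3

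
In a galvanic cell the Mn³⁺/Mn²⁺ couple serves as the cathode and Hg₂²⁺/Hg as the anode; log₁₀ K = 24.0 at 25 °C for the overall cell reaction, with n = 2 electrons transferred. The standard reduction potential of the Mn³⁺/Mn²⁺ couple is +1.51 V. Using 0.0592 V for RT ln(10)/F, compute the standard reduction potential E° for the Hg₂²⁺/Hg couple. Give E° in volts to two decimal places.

+0.80 V

E°cell = (0.0592/n)·log K = (0.0592/2)(24.0) = +0.710 V.
Since Mn³⁺/Mn²⁺ is the cathode and Hg₂²⁺/Hg the anode, E°cell = E°(Mn³⁺/Mn²⁺) − E°(Hg₂²⁺/Hg).
So E°(Hg₂²⁺/Hg) = E°(Mn³⁺/Mn²⁺) − E°cell = (+1.51) − (+0.710) = +0.80 V.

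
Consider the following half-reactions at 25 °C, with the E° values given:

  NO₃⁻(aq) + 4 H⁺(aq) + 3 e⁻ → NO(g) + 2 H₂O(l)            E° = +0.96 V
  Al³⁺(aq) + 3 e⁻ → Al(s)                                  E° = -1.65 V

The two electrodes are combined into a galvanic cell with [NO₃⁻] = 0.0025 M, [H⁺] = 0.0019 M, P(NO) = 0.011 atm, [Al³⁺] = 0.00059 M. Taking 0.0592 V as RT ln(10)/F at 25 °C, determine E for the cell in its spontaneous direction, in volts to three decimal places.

+2.446 V

NO₃⁻/NO is the cathode (higher E°), Al³⁺/Al the anode: E°cell = +0.96 − (-1.65) = +2.61 V, n = 3.
Overall: NO₃⁻(aq) + 4 H⁺(aq) + Al(s) → NO(g) + 2 H₂O(l) + Al³⁺(aq)
Q = P(NO)·[Al³⁺] / ([NO₃⁻]·[H⁺]^4); log Q = 8.299.
E = E° − (0.0592/n) log Q = +2.61 − (0.0592/3)(8.299) = +2.446 V.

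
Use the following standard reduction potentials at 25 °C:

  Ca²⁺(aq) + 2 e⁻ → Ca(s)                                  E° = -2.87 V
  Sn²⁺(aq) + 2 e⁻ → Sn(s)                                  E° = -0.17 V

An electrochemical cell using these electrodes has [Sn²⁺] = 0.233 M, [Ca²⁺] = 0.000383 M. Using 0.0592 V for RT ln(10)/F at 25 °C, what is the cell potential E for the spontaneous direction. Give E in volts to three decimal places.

Sn²⁺/Sn is the cathode (higher E°), Ca²⁺/Ca the anode: E°cell = -0.17 − (-2.87) = +2.70 V, n = 2.
Overall: Sn²⁺(aq) + Ca(s) → Sn(s) + Ca²⁺(aq)
Q = [Ca²⁺] / ([Sn²⁺]); log Q = -2.784.
E = E° − (0.0592/n) log Q = +2.70 − (0.0592/2)(-2.784) = +2.782 V.

+2.782 V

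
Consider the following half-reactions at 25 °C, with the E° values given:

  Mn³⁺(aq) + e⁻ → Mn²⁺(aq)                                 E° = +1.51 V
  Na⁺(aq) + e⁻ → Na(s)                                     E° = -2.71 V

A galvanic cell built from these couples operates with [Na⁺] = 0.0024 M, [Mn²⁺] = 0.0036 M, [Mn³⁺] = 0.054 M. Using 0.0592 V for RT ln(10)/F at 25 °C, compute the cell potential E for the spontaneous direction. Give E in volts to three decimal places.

+4.445 V

Mn³⁺/Mn²⁺ is the cathode (higher E°), Na⁺/Na the anode: E°cell = +1.51 − (-2.71) = +4.22 V, n = 1.
Overall: Mn³⁺(aq) + Na(s) → Mn²⁺(aq) + Na⁺(aq)
Q = [Mn²⁺]·[Na⁺] / ([Mn³⁺]); log Q = -3.796.
E = E° − (0.0592/n) log Q = +4.22 − (0.0592/1)(-3.796) = +4.445 V.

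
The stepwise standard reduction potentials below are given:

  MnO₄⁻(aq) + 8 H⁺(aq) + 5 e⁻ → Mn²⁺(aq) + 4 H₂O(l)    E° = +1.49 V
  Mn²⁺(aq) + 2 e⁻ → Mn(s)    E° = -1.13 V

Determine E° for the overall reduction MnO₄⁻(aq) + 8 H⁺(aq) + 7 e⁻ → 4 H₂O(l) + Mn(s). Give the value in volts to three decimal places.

Since ΔG° = −nFE° is additive over sequential reductions, n₃E°₃ = n₁E°₁ + n₂E°₂.
E°₃ = (5×+1.49 + 2×-1.13) / 7 = (+5.190) / 7 = +0.741 V.
Simply averaging or adding the two E° values would be wrong; the electron-weighted sum is required.

+0.741 V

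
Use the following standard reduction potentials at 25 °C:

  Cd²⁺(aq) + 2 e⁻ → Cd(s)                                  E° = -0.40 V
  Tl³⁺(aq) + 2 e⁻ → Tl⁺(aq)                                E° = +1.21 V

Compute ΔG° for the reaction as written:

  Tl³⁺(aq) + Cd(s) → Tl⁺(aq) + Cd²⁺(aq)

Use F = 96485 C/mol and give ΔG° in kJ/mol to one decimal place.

-310.7 kJ/mol

As written, Tl³⁺/Tl⁺ is reduced (cathode) and Cd²⁺/Cd is oxidised (anode), so E°cell = (+1.21) − (-0.40) = +1.61 V.
Balancing electrons gives n = 2.
ΔG° = −nFE° = −(2)(96485)(+1.61) = -310,682 J = -310.7 kJ/mol.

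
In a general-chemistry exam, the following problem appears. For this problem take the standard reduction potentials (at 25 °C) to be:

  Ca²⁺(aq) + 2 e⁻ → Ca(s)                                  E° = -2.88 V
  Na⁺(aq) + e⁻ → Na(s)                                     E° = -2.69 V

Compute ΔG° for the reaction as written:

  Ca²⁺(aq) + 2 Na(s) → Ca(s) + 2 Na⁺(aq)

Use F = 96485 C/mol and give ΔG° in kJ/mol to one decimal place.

+36.7 kJ/mol

As written, Ca²⁺/Ca is reduced (cathode) and Na⁺/Na is oxidised (anode), so E°cell = (-2.88) − (-2.69) = -0.19 V.
Balancing electrons gives n = 2.
ΔG° = −nFE° = −(2)(96485)(-0.19) = 36,664 J = +36.7 kJ/mol.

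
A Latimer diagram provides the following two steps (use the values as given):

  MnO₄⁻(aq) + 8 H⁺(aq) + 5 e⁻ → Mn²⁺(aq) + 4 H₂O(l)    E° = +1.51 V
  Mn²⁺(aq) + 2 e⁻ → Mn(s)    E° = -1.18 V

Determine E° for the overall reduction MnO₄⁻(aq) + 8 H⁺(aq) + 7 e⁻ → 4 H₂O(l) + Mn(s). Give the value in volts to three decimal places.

Since ΔG° = −nFE° is additive over sequential reductions, n₃E°₃ = n₁E°₁ + n₂E°₂.
E°₃ = (5×+1.51 + 2×-1.18) / 7 = (+5.190) / 7 = +0.741 V.

+0.741 V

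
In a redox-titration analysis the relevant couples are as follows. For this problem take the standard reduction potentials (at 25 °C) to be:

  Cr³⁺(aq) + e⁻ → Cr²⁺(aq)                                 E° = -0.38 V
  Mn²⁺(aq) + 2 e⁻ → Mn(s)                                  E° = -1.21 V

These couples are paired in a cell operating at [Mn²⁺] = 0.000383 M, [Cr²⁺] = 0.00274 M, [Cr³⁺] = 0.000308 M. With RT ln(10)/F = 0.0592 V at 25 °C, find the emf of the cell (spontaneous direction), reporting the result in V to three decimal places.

+0.875 V

Cr³⁺/Cr²⁺ is the cathode (higher E°), Mn²⁺/Mn the anode: E°cell = -0.38 − (-1.21) = +0.83 V, n = 2.
Overall: 2 Cr³⁺(aq) + Mn(s) → 2 Cr²⁺(aq) + Mn²⁺(aq)
Q = [Cr²⁺]^2·[Mn²⁺] / ([Cr³⁺]^2); log Q = -1.518.
E = E° − (0.0592/n) log Q = +0.83 − (0.0592/2)(-1.518) = +0.875 V.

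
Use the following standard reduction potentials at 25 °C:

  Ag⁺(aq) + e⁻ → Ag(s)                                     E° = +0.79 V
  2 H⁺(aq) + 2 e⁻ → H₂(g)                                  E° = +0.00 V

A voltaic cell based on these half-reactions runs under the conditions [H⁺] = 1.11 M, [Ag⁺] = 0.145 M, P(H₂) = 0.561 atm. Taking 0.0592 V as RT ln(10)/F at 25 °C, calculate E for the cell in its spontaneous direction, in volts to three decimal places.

+0.730 V

Ag⁺/Ag is the cathode (higher E°), H⁺/H₂ the anode: E°cell = +0.79 − (+0.00) = +0.79 V, n = 2.
Overall: 2 Ag⁺(aq) + H₂(g) → 2 Ag(s) + 2 H⁺(aq)
Q = [H⁺]^2 / ([Ag⁺]^2·P(H₂)); log Q = 2.019.
E = E° − (0.0592/n) log Q = +0.79 − (0.0592/2)(2.019) = +0.730 V.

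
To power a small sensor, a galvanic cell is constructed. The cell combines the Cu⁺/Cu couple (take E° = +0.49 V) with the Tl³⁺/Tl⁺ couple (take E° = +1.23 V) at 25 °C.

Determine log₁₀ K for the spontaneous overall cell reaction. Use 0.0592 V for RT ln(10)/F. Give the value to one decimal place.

25.0

Cathode: Tl³⁺/Tl⁺; anode: Cu⁺/Cu. E°cell = +0.74 V, n = 2.
log K = nE°cell / 0.0592 = (2)(+0.74) / 0.0592 = 25.0.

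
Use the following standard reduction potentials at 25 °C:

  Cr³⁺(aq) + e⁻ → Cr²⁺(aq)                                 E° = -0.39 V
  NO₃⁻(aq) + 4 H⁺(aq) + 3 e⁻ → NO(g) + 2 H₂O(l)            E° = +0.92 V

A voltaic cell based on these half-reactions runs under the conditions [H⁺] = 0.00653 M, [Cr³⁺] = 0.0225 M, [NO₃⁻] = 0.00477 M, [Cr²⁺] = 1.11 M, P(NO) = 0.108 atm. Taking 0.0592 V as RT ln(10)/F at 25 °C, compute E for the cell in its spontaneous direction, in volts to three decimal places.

+1.211 V

NO₃⁻/NO is the cathode (higher E°), Cr³⁺/Cr²⁺ the anode: E°cell = +0.92 − (-0.39) = +1.31 V, n = 3.
Overall: NO₃⁻(aq) + 4 H⁺(aq) + 3 Cr²⁺(aq) → NO(g) + 2 H₂O(l) + 3 Cr³⁺(aq)
Q = P(NO)·[Cr³⁺]^3 / ([NO₃⁻]·[H⁺]^4·[Cr²⁺]^3); log Q = 5.016.
E = E° − (0.0592/n) log Q = +1.31 − (0.0592/3)(5.016) = +1.211 V.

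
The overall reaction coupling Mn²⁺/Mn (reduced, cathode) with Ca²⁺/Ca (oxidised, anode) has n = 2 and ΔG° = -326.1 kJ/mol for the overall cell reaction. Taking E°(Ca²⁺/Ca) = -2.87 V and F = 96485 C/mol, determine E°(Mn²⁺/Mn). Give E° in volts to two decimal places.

-1.18 V

E°cell = −ΔG°/(nF) = −(-326.1×10³)/((2)(96485)) = +1.690 V.
Since Mn²⁺/Mn is the cathode and Ca²⁺/Ca the anode, E°cell = E°(Mn²⁺/Mn) − E°(Ca²⁺/Ca).
So E°(Mn²⁺/Mn) = E°cell + E°(Ca²⁺/Ca) = +1.690 + (-2.87) = -1.18 V.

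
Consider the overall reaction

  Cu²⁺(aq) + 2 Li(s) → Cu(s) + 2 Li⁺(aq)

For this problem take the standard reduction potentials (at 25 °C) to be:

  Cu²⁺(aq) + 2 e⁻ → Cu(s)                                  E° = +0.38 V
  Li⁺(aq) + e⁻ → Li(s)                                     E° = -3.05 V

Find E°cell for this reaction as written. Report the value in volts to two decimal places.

The Cu²⁺/Cu couple has the higher reduction potential, so it is the cathode; Li⁺/Li is oxidised at the anode.
E°cell = E°(cathode) − E°(anode) = (+0.38) − (-3.05) = +3.43 V.

+3.43 V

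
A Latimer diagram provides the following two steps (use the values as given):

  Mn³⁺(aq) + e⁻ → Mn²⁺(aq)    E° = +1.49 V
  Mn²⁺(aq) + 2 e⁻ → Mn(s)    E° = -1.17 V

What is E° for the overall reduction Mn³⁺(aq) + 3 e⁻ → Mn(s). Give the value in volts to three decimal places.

Since ΔG° = −nFE° is additive over sequential reductions, n₃E°₃ = n₁E°₁ + n₂E°₂.
E°₃ = (1×+1.49 + 2×-1.17) / 3 = (-0.850) / 3 = -0.283 V.

-0.283 V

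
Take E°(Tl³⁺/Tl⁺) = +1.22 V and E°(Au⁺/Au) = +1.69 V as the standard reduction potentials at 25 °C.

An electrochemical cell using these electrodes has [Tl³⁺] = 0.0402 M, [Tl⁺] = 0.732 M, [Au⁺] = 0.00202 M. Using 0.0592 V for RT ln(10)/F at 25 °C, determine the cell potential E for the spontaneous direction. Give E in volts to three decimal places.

+0.348 V

Au⁺/Au is the cathode (higher E°), Tl³⁺/Tl⁺ the anode: E°cell = +1.69 − (+1.22) = +0.47 V, n = 2.
Overall: 2 Au⁺(aq) + Tl⁺(aq) → 2 Au(s) + Tl³⁺(aq)
Q = [Tl³⁺] / ([Au⁺]^2·[Tl⁺]); log Q = 4.129.
E = E° − (0.0592/n) log Q = +0.47 − (0.0592/2)(4.129) = +0.348 V.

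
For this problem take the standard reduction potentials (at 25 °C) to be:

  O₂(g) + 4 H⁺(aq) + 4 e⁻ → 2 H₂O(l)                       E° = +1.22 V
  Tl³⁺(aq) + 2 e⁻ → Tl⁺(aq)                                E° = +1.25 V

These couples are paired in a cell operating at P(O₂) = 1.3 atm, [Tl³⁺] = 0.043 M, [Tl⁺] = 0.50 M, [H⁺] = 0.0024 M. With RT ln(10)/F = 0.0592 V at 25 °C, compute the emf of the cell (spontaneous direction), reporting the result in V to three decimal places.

Tl³⁺/Tl⁺ is the cathode (higher E°), O₂/H₂O the anode: E°cell = +1.25 − (+1.22) = +0.03 V, n = 4.
Overall: 2 Tl³⁺(aq) + 2 H₂O(l) → 2 Tl⁺(aq) + O₂(g) + 4 H⁺(aq)
Q = [Tl⁺]^2·P(O₂)·[H⁺]^4 / ([Tl³⁺]^2); log Q = -8.234.
E = E° − (0.0592/n) log Q = +0.03 − (0.0592/4)(-8.234) = +0.152 V.

+0.152 V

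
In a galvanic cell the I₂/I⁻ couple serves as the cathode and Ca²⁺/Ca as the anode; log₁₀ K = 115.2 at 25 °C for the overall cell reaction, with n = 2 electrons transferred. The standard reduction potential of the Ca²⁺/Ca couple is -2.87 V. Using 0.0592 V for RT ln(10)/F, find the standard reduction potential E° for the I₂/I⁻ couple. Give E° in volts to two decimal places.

+0.54 V

E°cell = (0.0592/n)·log K = (0.0592/2)(115.2) = +3.410 V.
Since I₂/I⁻ is the cathode and Ca²⁺/Ca the anode, E°cell = E°(I₂/I⁻) − E°(Ca²⁺/Ca).
So E°(I₂/I⁻) = E°cell + E°(Ca²⁺/Ca) = +3.410 + (-2.87) = +0.54 V.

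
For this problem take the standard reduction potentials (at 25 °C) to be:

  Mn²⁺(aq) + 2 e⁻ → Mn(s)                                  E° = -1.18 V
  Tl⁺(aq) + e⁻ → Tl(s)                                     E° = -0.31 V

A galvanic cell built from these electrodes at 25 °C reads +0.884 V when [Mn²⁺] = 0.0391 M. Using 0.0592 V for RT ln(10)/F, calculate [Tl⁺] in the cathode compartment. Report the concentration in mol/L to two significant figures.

Tl⁺/Tl is the cathode, Mn²⁺/Mn the anode: E°cell = +0.87 V, n = 2.
Overall reaction: 2 Tl⁺(aq) + Mn(s) → 2 Tl(s) + Mn²⁺(aq); Q = [Mn²⁺]^1/[Tl⁺]^2.
From E = E° − (0.0592/n) log Q: log Q = (E° − E)·n/0.0592 = (+0.87 − (+0.884))·2/0.0592 = -0.4730.
So 2·log[Tl⁺] = 1·log(0.0391) − log Q = -1.4078 − (-0.4730) = -0.9348; log[Tl⁺] = -0.9348 / 2 = -0.4674; [Tl⁺] = 10^(-0.4674) ≈ 0.34 M.

0.34 M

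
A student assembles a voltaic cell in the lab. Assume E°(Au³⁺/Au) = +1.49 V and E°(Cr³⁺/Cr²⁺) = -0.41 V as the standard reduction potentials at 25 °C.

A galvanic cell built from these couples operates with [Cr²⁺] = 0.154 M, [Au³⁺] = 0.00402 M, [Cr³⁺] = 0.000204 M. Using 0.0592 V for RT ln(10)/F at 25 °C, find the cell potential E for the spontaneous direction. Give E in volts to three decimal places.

+2.023 V

Au³⁺/Au is the cathode (higher E°), Cr³⁺/Cr²⁺ the anode: E°cell = +1.49 − (-0.41) = +1.90 V, n = 3.
Overall: Au³⁺(aq) + 3 Cr²⁺(aq) → Au(s) + 3 Cr³⁺(aq)
Q = [Cr³⁺]^3 / ([Au³⁺]·[Cr²⁺]^3); log Q = -6.238.
E = E° − (0.0592/n) log Q = +1.90 − (0.0592/3)(-6.238) = +2.023 V.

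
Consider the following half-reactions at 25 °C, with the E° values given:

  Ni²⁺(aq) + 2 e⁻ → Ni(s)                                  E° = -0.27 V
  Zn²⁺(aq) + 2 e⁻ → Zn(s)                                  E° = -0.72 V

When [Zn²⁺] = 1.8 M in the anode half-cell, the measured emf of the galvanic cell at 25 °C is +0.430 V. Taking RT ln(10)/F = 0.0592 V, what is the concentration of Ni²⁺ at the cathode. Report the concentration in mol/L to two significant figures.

0.38 M

Ni²⁺/Ni is the cathode, Zn²⁺/Zn the anode: E°cell = +0.45 V, n = 2.
Overall reaction: Ni²⁺(aq) + Zn(s) → Ni(s) + Zn²⁺(aq); Q = [Zn²⁺]^1/[Ni²⁺]^1.
From E = E° − (0.0592/n) log Q: log Q = (E° − E)·n/0.0592 = (+0.45 − (+0.430))·2/0.0592 = 0.6757.
So 1·log[Ni²⁺] = 1·log(1.8) − log Q = 0.2553 − (0.6757) = -0.4204; [Ni²⁺] = 10^(-0.4204) ≈ 0.38 M.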